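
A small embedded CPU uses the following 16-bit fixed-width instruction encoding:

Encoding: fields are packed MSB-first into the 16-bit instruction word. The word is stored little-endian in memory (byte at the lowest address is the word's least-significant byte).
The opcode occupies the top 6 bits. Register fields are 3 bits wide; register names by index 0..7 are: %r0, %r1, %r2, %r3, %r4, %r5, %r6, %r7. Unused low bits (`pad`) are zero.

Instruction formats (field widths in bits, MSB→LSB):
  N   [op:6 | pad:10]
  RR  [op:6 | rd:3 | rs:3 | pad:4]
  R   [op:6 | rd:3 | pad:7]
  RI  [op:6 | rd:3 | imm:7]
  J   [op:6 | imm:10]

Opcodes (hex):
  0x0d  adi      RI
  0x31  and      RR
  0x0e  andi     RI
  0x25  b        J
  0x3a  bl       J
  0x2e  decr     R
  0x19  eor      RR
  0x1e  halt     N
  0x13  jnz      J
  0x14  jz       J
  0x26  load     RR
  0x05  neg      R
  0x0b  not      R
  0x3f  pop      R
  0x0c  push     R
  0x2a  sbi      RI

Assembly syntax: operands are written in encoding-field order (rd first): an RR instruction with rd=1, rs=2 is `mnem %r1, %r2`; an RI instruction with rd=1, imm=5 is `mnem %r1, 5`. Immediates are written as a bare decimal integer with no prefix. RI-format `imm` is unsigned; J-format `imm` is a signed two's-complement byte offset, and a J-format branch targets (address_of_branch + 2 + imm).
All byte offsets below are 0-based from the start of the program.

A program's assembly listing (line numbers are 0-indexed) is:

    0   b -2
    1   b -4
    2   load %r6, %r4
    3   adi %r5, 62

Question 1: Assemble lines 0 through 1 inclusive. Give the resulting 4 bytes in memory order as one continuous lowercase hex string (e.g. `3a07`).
line 0 (b): pack op=0x25:6|imm=-2:10 = 0x97fe; little→ fe 97
line 1 (b): pack op=0x25:6|imm=-4:10 = 0x97fc; little→ fc 97

fe97fc97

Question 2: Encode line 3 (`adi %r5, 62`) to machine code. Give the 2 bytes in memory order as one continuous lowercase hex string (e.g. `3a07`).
be36

L3: adi op=0xd:6|rd=5:3|imm=62:7 ⇒ 0x36be ⇒ little be 36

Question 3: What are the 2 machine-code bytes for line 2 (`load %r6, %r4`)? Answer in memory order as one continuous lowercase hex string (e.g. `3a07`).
2. load fields op=0x26:6|rd=6:3|rs=4:3|pad=0:4 → word 9b40h → 40 9b

409b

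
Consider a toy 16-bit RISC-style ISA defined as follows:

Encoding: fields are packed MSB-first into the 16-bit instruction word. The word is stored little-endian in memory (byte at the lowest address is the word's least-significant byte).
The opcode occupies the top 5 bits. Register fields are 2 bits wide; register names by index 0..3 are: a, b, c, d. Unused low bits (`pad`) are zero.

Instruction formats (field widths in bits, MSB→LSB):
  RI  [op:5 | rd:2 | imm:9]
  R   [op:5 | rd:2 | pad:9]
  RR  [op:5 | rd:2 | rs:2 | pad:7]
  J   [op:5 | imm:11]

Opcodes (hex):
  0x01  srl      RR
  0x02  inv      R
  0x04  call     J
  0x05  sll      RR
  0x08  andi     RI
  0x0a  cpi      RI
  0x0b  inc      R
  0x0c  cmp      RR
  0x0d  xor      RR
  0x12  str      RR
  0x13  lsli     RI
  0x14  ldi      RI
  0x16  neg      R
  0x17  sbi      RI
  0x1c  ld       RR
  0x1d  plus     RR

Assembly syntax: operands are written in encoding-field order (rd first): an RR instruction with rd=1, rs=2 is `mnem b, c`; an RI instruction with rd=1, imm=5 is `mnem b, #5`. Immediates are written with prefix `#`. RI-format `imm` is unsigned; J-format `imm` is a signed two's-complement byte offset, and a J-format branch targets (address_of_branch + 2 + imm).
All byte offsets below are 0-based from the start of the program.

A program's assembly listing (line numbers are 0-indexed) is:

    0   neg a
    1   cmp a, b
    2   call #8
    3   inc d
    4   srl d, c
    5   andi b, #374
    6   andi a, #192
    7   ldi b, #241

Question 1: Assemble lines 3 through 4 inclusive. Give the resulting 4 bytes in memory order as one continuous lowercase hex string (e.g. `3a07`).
005e000f

3. inc fields op=0xb:5|rd=3:2|pad=0:9 → word 5e00h → 00 5e
4. srl fields op=0x1:5|rd=3:2|rs=2:2|pad=0:7 → word 0f00h → 00 0f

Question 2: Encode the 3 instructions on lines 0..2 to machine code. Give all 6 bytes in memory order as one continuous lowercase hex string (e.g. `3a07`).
0. neg fields op=0x16:5|rd=0:2|pad=0:9 → word b000h → 00 b0
1. cmp fields op=0xc:5|rd=0:2|rs=1:2|pad=0:7 → word 6080h → 80 60
2. call fields op=0x4:5|imm=8:11 → word 2008h → 08 20

00b080600820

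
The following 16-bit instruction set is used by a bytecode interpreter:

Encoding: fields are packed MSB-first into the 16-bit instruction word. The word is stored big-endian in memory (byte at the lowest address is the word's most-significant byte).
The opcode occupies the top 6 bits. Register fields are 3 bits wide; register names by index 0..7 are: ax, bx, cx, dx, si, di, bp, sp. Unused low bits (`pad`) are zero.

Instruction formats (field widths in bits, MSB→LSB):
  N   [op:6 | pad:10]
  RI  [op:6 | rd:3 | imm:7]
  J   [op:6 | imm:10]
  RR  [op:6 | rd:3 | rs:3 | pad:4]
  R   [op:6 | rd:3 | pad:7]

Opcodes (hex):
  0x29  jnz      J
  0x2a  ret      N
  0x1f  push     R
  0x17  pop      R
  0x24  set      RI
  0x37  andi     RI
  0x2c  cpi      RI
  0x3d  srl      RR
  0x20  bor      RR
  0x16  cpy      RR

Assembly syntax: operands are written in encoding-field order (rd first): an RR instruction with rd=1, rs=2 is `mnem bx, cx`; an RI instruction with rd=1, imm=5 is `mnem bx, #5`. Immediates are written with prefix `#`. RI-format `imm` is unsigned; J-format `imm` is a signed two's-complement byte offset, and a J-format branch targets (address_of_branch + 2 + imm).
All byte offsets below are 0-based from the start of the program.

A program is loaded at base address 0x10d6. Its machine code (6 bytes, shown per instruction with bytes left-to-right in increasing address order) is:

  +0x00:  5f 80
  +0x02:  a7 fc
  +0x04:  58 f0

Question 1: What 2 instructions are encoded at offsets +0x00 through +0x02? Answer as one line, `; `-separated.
@+00  big-endian(5f 80) = 0x5f80
  opcode bits[15:10]=0x17: pop/R
  [9:7] rd=7 = sp
@+02  big-endian(a7 fc) = 0xa7fc
  opcode bits[15:10]=0x29: jnz/J
  [9:0] imm=1020 (s10→-4) = #-4

pop sp; jnz #-4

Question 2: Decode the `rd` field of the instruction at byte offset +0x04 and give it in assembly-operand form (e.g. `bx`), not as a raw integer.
@+04  big-endian(58 f0) = 0x58f0
  op=0x58f0>>10=0x16 ⇒ cpy (RR)
  rd@[9:7]=0x1 ⇒ bx
  rs@[6:4]=0x7 ⇒ sp

bx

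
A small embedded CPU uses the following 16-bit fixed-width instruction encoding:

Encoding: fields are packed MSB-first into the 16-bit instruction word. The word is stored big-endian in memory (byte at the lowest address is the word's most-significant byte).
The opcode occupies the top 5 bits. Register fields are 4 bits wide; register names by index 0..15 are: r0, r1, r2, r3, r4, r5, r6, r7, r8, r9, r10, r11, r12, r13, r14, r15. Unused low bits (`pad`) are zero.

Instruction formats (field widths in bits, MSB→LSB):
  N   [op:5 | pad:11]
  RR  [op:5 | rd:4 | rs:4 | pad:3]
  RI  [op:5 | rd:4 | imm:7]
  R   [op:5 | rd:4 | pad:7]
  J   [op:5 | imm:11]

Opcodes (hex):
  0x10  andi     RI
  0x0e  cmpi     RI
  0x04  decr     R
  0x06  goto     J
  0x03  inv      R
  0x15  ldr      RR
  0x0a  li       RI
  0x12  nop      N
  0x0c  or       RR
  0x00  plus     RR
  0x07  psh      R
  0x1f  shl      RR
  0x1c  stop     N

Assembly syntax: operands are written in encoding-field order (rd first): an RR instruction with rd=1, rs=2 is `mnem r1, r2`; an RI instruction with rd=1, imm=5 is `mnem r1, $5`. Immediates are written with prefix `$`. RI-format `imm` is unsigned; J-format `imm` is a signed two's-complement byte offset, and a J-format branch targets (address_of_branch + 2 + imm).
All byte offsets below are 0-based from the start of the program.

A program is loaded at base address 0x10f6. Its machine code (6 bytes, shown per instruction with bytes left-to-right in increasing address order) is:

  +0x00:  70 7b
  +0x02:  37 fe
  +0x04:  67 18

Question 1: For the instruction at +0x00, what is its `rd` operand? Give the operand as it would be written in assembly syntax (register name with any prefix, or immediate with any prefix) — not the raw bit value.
r0

@+00  big-endian(70 7b) = 0x707b
  op=0x707b>>11=0xe ⇒ cmpi (RI)
  rd@[10:7]=0x0 ⇒ r0
  imm@[6:0]=0x7b ⇒ $123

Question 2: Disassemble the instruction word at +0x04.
[04] 67 18 → 0x6718
  top 5b → 0xc → or [RR]
  rd@[10:7]=0xe ⇒ r14
  rs@[6:3]=0x3 ⇒ r3

or r14, r3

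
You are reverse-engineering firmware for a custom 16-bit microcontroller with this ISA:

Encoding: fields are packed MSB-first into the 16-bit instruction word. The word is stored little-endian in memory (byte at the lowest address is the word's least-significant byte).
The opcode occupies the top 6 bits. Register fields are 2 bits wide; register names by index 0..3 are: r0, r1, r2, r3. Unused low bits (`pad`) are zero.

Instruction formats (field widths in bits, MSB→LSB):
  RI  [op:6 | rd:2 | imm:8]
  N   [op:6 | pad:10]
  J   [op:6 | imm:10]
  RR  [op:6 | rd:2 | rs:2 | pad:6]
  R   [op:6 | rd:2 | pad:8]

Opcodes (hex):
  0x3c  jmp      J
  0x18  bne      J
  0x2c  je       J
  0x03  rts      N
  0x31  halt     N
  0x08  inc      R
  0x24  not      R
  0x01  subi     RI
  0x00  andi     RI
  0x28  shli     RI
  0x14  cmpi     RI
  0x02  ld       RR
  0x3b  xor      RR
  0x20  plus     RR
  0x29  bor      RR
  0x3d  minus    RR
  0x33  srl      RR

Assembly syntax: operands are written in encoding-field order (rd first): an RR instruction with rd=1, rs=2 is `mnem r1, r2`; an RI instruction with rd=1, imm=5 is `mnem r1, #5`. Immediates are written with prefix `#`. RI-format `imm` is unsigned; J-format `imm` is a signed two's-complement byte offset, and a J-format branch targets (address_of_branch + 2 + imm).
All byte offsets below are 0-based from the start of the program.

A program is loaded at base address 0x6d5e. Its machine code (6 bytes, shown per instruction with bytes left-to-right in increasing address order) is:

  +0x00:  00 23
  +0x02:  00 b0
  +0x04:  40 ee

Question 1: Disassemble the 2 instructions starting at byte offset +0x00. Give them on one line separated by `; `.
+0x00: 00 23 ⇒ word 0x2300 (little)
  op=0x2300>>10=0x8 ⇒ inc (R)
  [9:8] rd=3 = r3
+0x02: 00 b0 ⇒ word 0xb000 (little)
  op=0xb000>>10=0x2c ⇒ je (J)
  [9:0] imm=0 = #0

inc r3; je #0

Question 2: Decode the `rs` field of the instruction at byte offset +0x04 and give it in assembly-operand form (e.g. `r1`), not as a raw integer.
r1

off 0x04: read 40 ee as little → 0xee40
  top 6b → 0x3b → xor [RR]
  rd: (w>>8)&0x3=0x2 → r2
  rs: (w>>6)&0x3=0x1 → r1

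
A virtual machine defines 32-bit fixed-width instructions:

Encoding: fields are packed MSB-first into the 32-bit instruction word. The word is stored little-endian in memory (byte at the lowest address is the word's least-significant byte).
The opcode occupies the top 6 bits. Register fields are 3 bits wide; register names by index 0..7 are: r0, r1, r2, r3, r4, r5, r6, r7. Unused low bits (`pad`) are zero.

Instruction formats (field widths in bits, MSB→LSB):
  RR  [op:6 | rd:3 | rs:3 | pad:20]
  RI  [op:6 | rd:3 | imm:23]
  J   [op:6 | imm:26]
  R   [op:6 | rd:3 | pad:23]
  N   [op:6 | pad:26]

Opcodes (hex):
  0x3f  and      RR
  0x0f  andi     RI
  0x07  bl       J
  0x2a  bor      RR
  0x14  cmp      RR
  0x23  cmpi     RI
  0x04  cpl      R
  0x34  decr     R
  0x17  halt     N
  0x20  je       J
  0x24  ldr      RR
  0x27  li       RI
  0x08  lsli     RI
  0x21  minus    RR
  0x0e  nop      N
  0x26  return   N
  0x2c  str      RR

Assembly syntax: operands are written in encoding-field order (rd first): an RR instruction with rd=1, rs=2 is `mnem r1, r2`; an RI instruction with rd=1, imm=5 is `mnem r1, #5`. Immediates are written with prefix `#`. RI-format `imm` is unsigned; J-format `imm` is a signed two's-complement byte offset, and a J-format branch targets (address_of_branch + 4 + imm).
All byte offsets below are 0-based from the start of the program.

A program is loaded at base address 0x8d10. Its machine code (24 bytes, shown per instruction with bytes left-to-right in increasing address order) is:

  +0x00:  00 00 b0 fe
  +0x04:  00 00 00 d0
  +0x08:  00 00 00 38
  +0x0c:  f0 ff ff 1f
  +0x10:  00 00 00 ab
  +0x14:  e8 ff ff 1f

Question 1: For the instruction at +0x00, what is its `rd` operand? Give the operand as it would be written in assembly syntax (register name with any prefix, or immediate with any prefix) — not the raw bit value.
off 0x00: read 00 00 b0 fe as little → 0xfeb00000
  op=0xfeb00000>>26=0x3f ⇒ and (RR)
  rd: (w>>23)&0x7=0x5 → r5
  rs: (w>>20)&0x7=0x3 → r3

r5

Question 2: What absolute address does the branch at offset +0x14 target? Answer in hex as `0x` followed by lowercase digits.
0x8d10

@+14  little-endian(e8 ff ff 1f) = 0x1fffffe8
  top 6b → 0x7 → bl [J]
  imm: (w>>0)&0x3ffffff=0x3ffffe8 (s26→-24) → #-24
  target = base 0x8d10 + off 0x14 + 4 + imm -24 = 0x8d10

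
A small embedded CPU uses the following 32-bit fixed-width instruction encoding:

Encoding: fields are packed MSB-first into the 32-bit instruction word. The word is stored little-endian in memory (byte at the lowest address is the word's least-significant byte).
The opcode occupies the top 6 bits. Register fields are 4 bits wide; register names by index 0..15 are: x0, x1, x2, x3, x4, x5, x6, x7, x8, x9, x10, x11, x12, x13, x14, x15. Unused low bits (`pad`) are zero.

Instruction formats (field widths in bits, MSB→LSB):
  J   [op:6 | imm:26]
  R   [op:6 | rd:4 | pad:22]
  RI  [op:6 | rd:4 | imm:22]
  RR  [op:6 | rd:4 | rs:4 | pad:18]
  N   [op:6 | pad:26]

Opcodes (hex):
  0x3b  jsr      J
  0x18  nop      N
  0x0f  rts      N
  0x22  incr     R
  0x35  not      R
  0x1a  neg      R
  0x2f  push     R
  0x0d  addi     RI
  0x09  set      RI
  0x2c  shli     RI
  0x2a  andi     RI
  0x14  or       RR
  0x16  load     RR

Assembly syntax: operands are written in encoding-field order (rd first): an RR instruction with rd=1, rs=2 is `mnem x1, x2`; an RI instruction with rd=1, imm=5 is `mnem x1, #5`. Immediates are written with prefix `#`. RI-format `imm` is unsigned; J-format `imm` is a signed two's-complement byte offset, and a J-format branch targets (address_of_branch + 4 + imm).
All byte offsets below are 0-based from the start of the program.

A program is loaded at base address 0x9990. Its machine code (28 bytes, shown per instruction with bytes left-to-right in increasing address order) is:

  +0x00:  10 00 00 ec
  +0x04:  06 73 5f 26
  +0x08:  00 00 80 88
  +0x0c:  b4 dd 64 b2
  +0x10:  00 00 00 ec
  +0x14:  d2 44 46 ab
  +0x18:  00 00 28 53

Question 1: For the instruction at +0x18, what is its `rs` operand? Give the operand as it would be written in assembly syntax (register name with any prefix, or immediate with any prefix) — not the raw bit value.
off 0x18: read 00 00 28 53 as little → 0x53280000
  opcode bits[31:26]=0x14: or/RR
  rd: (w>>22)&0xf=0xc → x12
  rs: (w>>18)&0xf=0xa → x10

x10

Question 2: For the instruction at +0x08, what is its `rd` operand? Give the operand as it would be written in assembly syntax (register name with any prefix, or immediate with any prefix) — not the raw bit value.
x2

+0x08: 00 00 80 88 ⇒ word 0x88800000 (little)
  opcode bits[31:26]=0x22: incr/R
  rd@[25:22]=0x2 ⇒ x2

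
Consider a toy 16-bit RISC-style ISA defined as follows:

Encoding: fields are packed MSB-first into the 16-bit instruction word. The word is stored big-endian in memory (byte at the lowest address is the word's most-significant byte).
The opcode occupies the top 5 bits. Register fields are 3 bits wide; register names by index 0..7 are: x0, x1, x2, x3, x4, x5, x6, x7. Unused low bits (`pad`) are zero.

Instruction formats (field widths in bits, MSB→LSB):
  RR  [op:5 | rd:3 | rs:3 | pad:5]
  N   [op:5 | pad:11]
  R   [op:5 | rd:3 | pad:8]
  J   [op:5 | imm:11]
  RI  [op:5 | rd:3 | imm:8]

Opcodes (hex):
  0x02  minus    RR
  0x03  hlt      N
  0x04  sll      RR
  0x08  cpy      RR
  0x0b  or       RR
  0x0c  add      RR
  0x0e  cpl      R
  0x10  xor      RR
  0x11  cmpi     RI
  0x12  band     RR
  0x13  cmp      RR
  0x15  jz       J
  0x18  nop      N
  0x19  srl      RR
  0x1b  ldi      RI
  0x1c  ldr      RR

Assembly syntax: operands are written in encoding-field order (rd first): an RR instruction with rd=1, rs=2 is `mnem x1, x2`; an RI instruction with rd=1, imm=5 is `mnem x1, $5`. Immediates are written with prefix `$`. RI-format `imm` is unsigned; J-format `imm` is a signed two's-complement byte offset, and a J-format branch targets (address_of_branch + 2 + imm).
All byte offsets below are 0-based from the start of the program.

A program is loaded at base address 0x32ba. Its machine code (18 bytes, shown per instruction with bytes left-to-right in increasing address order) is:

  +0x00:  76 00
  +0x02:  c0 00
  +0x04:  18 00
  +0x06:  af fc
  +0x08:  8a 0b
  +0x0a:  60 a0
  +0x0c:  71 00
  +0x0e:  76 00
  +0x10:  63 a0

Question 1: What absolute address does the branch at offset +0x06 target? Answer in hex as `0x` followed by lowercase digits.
0x32be

off 0x06: read af fc as big → 0xaffc
  top 5b → 0x15 → jz [J]
  [10:0] imm=2044 (s11→-4) = $-4
  target = base 0x32ba + off 0x06 + 2 + imm -4 = 0x32be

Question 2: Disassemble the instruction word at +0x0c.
@+0c  big-endian(71 00) = 0x7100
  op=0x7100>>11=0xe ⇒ cpl (R)
  rd: (w>>8)&0x7=0x1 → x1

cpl x1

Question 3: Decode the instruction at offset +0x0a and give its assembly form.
add x0, x5

[0a] 60 a0 → 0x60a0
  top 5b → 0xc → add [RR]
  rd@[10:8]=0x0 ⇒ x0
  rs@[7:5]=0x5 ⇒ x5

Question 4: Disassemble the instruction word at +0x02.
nop

@+02  big-endian(c0 00) = 0xc000
  opcode bits[15:11]=0x18: nop/N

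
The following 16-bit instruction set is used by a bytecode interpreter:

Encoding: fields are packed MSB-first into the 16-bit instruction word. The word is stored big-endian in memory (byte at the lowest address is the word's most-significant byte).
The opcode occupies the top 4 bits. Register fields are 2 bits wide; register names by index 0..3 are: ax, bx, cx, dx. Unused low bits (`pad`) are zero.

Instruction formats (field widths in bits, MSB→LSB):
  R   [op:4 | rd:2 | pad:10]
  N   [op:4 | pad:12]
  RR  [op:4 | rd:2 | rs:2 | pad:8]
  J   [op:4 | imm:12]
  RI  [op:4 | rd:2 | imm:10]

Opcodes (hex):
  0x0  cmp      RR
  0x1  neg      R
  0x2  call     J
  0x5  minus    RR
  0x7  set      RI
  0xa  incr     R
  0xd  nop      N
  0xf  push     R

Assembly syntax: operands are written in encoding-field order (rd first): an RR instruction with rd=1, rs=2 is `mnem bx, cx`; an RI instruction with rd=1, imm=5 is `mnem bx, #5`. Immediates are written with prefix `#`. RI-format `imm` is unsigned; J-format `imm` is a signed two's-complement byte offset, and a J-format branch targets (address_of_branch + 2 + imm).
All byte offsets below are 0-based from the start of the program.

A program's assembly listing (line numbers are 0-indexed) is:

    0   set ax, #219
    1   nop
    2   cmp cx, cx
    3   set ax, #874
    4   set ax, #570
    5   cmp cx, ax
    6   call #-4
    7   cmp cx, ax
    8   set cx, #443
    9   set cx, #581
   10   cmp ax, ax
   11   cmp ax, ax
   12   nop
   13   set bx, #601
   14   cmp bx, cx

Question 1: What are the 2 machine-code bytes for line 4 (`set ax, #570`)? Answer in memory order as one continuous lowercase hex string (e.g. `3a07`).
723a

line 4 (set): pack op=0x7:4|rd=0:2|imm=570:10 = 0x723a; big→ 72 3a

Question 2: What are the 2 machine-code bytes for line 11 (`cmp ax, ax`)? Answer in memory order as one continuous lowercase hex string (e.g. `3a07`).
L11: cmp op=0x0:4|rd=0:2|rs=0:2|pad=0:8 ⇒ 0x0000 ⇒ big 00 00

0000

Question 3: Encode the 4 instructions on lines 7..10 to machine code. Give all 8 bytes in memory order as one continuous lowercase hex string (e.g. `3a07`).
080079bb7a450000

line 7 (cmp): pack op=0x0:4|rd=2:2|rs=0:2|pad=0:8 = 0x0800; big→ 08 00
line 8 (set): pack op=0x7:4|rd=2:2|imm=443:10 = 0x79bb; big→ 79 bb
line 9 (set): pack op=0x7:4|rd=2:2|imm=581:10 = 0x7a45; big→ 7a 45
line 10 (cmp): pack op=0x0:4|rd=0:2|rs=0:2|pad=0:8 = 0x0000; big→ 00 00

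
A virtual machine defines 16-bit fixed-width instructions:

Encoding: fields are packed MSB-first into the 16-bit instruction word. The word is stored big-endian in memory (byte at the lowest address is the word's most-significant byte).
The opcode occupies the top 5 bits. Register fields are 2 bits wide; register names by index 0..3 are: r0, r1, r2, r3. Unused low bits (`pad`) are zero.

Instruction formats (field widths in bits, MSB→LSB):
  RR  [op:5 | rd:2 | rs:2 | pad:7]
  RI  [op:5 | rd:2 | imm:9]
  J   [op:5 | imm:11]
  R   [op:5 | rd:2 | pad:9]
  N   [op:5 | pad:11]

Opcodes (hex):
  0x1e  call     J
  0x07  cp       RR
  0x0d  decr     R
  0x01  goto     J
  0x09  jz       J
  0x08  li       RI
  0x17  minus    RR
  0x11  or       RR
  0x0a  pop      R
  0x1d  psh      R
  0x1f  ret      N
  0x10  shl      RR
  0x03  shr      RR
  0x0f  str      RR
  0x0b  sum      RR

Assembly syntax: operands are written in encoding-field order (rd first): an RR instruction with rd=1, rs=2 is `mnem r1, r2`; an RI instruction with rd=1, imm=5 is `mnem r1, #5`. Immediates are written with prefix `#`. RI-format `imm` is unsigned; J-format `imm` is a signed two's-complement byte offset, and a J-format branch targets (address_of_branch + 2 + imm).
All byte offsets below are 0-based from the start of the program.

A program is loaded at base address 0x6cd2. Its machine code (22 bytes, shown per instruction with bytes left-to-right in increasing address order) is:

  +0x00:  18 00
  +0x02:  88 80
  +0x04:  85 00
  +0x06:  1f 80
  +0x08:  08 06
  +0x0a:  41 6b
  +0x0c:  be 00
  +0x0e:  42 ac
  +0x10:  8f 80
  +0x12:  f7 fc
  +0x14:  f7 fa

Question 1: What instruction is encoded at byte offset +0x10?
or r3, r3

@+10  big-endian(8f 80) = 0x8f80
  op=0x8f80>>11=0x11 ⇒ or (RR)
  rd: (w>>9)&0x3=0x3 → r3
  rs: (w>>7)&0x3=0x3 → r3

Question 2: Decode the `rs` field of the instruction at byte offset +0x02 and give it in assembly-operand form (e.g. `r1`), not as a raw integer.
off 0x02: read 88 80 as big → 0x8880
  top 5b → 0x11 → or [RR]
  rd@[10:9]=0x0 ⇒ r0
  rs@[8:7]=0x1 ⇒ r1

r1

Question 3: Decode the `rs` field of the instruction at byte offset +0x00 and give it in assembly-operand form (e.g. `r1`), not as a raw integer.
off 0x00: read 18 00 as big → 0x1800
  op=0x1800>>11=0x3 ⇒ shr (RR)
  rd: (w>>9)&0x3=0x0 → r0
  rs: (w>>7)&0x3=0x0 → r0

r0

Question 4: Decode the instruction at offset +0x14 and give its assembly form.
call #-6

@+14  big-endian(f7 fa) = 0xf7fa
  top 5b → 0x1e → call [J]
  imm: (w>>0)&0x7ff=0x7fa (s11→-6) → #-6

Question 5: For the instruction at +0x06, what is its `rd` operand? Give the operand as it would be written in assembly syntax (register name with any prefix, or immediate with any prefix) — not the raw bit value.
r3

+0x06: 1f 80 ⇒ word 0x1f80 (big)
  op=0x1f80>>11=0x3 ⇒ shr (RR)
  rd: (w>>9)&0x3=0x3 → r3
  rs: (w>>7)&0x3=0x3 → r3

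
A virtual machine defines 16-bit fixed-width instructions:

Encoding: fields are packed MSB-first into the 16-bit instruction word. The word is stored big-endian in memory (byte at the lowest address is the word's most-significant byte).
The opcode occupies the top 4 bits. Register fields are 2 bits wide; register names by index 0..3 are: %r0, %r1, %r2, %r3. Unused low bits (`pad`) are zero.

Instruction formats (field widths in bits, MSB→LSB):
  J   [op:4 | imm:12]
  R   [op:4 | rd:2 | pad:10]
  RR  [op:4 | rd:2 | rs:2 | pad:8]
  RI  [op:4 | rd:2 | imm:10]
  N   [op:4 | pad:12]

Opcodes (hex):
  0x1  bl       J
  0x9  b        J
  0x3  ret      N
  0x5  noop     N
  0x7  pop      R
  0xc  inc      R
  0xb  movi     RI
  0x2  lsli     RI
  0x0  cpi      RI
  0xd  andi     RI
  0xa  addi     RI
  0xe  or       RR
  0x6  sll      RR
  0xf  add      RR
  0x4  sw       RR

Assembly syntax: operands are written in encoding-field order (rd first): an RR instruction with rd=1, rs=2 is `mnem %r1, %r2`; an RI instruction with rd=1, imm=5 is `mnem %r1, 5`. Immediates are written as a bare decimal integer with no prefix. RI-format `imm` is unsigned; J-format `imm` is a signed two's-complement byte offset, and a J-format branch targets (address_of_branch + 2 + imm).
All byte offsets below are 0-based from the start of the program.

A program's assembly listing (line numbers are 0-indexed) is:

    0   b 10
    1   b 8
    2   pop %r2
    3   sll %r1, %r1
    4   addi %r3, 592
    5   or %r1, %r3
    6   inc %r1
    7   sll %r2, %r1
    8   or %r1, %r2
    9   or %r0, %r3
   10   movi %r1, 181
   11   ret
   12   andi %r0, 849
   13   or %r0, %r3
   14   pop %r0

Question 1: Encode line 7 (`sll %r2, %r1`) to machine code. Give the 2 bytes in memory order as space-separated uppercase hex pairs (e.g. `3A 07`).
69 00

line 7 (sll): pack op=0x6:4|rd=2:2|rs=1:2|pad=0:8 = 0x6900; big→ 69 00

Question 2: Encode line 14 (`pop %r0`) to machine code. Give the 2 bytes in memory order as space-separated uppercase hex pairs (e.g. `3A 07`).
line 14 (pop): pack op=0x7:4|rd=0:2|pad=0:10 = 0x7000; big→ 70 00

70 00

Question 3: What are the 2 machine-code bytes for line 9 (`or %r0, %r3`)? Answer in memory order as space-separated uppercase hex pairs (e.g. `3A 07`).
L9: or op=0xe:4|rd=0:2|rs=3:2|pad=0:8 ⇒ 0xe300 ⇒ big e3 00

E3 00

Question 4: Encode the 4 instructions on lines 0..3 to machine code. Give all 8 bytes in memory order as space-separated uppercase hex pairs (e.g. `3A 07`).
90 0A 90 08 78 00 65 00

line 0 (b): pack op=0x9:4|imm=10:12 = 0x900a; big→ 90 0a
line 1 (b): pack op=0x9:4|imm=8:12 = 0x9008; big→ 90 08
line 2 (pop): pack op=0x7:4|rd=2:2|pad=0:10 = 0x7800; big→ 78 00
line 3 (sll): pack op=0x6:4|rd=1:2|rs=1:2|pad=0:8 = 0x6500; big→ 65 00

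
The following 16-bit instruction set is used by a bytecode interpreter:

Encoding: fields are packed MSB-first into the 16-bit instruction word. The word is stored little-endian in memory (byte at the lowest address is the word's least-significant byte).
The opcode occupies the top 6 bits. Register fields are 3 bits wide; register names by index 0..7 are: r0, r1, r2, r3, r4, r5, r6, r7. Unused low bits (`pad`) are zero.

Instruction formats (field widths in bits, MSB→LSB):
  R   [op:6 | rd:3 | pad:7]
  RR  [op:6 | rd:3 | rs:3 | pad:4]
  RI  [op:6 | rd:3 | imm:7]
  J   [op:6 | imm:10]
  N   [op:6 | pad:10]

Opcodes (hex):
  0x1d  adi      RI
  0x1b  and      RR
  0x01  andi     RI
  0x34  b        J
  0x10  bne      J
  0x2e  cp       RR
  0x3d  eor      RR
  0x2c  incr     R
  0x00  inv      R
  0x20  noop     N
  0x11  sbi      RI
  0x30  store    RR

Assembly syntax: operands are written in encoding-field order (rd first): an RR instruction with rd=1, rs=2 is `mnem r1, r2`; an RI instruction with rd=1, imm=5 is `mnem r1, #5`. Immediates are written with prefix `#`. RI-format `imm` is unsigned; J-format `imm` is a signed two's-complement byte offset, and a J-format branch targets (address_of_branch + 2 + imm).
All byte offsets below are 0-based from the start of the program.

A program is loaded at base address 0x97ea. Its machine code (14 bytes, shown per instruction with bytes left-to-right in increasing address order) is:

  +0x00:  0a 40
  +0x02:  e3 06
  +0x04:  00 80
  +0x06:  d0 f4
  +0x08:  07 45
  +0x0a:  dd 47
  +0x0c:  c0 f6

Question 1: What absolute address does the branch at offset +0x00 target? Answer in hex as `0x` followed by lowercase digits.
+0x00: 0a 40 ⇒ word 0x400a (little)
  op=0x400a>>10=0x10 ⇒ bne (J)
  imm: (w>>0)&0x3ff=0xa → #10
  target = base 0x97ea + off 0x00 + 2 + imm 10 = 0x97f6

0x97f6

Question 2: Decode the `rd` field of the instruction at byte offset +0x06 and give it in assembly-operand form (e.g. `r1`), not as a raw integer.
r1

+0x06: d0 f4 ⇒ word 0xf4d0 (little)
  opcode bits[15:10]=0x3d: eor/RR
  rd@[9:7]=0x1 ⇒ r1
  rs@[6:4]=0x5 ⇒ r5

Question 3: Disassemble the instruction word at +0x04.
noop

+0x04: 00 80 ⇒ word 0x8000 (little)
  top 6b → 0x20 → noop [N]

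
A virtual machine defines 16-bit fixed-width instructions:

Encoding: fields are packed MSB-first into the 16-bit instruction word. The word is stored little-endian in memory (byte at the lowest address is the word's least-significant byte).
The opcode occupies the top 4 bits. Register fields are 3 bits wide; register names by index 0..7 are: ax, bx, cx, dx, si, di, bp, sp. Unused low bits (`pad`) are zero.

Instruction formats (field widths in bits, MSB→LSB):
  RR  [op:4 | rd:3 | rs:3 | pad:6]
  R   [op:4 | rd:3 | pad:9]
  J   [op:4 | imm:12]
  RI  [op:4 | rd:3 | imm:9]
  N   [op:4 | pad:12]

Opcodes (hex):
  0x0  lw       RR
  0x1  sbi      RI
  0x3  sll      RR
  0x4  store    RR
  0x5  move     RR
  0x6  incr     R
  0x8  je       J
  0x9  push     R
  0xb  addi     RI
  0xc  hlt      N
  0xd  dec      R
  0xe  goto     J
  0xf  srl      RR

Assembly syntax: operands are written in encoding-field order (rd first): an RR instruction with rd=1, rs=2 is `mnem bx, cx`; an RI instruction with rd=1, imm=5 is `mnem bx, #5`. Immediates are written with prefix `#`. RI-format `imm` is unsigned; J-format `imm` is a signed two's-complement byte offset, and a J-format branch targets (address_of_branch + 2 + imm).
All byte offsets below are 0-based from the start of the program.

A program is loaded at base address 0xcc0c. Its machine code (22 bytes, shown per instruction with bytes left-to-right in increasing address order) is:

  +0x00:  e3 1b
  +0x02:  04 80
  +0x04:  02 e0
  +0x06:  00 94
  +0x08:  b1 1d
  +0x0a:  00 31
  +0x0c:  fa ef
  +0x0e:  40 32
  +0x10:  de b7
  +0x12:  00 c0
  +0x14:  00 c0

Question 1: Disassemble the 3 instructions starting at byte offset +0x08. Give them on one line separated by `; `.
@+08  little-endian(b1 1d) = 0x1db1
  opcode bits[15:12]=0x1: sbi/RI
  rd@[11:9]=0x6 ⇒ bp
  imm@[8:0]=0x1b1 ⇒ #433
@+0a  little-endian(00 31) = 0x3100
  opcode bits[15:12]=0x3: sll/RR
  rd@[11:9]=0x0 ⇒ ax
  rs@[8:6]=0x4 ⇒ si
@+0c  little-endian(fa ef) = 0xeffa
  opcode bits[15:12]=0xe: goto/J
  imm@[11:0]=0xffa (s12→-6) ⇒ #-6

sbi bp, #433; sll ax, si; goto #-6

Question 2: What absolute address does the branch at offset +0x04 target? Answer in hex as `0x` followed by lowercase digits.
@+04  little-endian(02 e0) = 0xe002
  opcode bits[15:12]=0xe: goto/J
  imm: (w>>0)&0xfff=0x2 → #2
  target = base 0xcc0c + off 0x04 + 2 + imm 2 = 0xcc14

0xcc14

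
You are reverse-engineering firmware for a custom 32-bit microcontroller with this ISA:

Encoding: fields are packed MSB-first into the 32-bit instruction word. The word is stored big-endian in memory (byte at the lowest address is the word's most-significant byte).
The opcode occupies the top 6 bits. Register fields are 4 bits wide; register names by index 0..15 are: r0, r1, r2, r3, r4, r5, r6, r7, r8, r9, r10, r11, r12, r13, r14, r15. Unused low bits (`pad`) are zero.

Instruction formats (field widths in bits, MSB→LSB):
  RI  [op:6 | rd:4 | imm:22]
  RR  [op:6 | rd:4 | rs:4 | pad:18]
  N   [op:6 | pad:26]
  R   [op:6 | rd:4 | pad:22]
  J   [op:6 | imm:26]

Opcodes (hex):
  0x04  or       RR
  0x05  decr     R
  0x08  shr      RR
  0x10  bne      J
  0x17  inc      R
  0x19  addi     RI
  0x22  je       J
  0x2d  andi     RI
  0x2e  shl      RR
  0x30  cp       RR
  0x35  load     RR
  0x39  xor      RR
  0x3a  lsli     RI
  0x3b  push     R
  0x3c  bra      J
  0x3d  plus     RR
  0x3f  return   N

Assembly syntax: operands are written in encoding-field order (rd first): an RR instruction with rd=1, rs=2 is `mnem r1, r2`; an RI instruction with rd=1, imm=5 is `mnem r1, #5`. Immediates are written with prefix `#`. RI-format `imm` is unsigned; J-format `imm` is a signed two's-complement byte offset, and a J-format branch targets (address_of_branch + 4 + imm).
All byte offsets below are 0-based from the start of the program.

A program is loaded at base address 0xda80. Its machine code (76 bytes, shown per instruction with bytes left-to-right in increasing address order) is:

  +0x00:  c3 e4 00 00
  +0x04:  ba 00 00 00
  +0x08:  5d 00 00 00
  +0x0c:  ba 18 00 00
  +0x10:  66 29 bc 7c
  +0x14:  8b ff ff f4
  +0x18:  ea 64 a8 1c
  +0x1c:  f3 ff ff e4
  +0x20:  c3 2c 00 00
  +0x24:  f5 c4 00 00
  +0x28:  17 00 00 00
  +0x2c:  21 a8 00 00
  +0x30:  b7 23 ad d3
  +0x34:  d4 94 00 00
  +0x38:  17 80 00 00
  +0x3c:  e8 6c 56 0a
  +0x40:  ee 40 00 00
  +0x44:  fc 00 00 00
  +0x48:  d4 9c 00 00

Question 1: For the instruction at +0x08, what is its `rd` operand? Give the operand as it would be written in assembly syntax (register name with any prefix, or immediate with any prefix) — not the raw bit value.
r4

@+08  big-endian(5d 00 00 00) = 0x5d000000
  op=0x5d000000>>26=0x17 ⇒ inc (R)
  [25:22] rd=4 = r4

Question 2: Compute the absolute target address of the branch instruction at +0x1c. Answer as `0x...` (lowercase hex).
0xda84

+0x1c: f3 ff ff e4 ⇒ word 0xf3ffffe4 (big)
  opcode bits[31:26]=0x3c: bra/J
  imm@[25:0]=0x3ffffe4 (s26→-28) ⇒ #-28
  target = base 0xda80 + off 0x1c + 4 + imm -28 = 0xda84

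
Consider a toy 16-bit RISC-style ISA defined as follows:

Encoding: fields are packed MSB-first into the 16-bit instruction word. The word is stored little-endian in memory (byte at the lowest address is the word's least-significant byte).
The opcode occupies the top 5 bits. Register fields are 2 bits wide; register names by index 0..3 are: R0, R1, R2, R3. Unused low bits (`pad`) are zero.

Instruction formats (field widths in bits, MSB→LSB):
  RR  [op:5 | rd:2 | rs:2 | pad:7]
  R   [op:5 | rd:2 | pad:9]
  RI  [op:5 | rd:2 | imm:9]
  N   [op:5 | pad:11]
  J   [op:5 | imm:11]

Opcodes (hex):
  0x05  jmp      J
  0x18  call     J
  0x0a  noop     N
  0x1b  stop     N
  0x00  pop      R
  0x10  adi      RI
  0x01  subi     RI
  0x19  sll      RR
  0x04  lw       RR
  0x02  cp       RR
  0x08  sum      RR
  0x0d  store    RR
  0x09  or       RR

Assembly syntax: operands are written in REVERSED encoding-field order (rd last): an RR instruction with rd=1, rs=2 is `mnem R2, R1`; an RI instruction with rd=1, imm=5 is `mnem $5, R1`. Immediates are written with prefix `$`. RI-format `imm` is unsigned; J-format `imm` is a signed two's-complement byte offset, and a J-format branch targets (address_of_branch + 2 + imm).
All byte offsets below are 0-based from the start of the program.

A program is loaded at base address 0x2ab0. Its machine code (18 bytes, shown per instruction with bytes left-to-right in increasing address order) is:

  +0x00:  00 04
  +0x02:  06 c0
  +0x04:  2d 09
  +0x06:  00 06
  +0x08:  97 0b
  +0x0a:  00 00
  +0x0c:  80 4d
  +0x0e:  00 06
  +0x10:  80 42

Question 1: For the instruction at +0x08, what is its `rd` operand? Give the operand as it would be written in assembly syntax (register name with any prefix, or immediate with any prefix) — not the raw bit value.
R1

@+08  little-endian(97 0b) = 0x0b97
  top 5b → 0x1 → subi [RI]
  [10:9] rd=1 = R1
  [8:0] imm=407 = $407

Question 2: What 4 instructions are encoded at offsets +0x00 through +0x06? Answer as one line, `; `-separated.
pop R2; call $6; subi $301, R0; pop R3

[00] 00 04 → 0x0400
  op=0x0400>>11=0x0 ⇒ pop (R)
  rd@[10:9]=0x2 ⇒ R2
[02] 06 c0 → 0xc006
  op=0xc006>>11=0x18 ⇒ call (J)
  imm@[10:0]=0x6 ⇒ $6
[04] 2d 09 → 0x092d
  op=0x092d>>11=0x1 ⇒ subi (RI)
  rd@[10:9]=0x0 ⇒ R0
  imm@[8:0]=0x12d ⇒ $301
[06] 00 06 → 0x0600
  op=0x0600>>11=0x0 ⇒ pop (R)
  rd@[10:9]=0x3 ⇒ R3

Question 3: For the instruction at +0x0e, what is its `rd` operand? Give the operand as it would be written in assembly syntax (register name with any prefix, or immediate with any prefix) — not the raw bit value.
[0e] 00 06 → 0x0600
  opcode bits[15:11]=0x0: pop/R
  [10:9] rd=3 = R3

R3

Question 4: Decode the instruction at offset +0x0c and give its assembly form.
or R3, R2

+0x0c: 80 4d ⇒ word 0x4d80 (little)
  op=0x4d80>>11=0x9 ⇒ or (RR)
  [10:9] rd=2 = R2
  [8:7] rs=3 = R3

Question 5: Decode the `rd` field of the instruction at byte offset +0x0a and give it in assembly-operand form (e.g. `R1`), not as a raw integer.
R0

[0a] 00 00 → 0x0000
  opcode bits[15:11]=0x0: pop/R
  rd@[10:9]=0x0 ⇒ R0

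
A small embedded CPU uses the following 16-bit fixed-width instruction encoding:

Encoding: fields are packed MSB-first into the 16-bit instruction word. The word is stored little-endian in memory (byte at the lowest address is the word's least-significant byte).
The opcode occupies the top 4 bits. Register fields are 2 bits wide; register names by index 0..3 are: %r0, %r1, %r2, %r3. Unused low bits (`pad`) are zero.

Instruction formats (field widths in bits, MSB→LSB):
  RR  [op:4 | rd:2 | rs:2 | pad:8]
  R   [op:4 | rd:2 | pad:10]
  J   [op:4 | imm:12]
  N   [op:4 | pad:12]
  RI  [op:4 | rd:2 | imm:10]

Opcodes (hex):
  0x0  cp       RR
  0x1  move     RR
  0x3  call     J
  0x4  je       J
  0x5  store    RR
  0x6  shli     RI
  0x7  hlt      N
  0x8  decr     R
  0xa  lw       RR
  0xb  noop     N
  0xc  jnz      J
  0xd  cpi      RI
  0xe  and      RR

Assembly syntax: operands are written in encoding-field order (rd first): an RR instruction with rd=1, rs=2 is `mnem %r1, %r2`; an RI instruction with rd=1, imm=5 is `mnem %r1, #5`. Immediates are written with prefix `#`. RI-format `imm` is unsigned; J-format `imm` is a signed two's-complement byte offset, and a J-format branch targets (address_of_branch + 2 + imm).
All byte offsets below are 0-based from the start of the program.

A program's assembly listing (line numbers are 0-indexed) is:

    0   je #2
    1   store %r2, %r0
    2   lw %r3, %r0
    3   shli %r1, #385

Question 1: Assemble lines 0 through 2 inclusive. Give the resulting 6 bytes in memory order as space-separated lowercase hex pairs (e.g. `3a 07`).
02 40 00 58 00 ac

line 0 (je): pack op=0x4:4|imm=2:12 = 0x4002; little→ 02 40
line 1 (store): pack op=0x5:4|rd=2:2|rs=0:2|pad=0:8 = 0x5800; little→ 00 58
line 2 (lw): pack op=0xa:4|rd=3:2|rs=0:2|pad=0:8 = 0xac00; little→ 00 ac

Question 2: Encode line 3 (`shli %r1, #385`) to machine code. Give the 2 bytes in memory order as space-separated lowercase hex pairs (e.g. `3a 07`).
81 65

3. shli fields op=0x6:4|rd=1:2|imm=385:10 → word 6581h → 81 65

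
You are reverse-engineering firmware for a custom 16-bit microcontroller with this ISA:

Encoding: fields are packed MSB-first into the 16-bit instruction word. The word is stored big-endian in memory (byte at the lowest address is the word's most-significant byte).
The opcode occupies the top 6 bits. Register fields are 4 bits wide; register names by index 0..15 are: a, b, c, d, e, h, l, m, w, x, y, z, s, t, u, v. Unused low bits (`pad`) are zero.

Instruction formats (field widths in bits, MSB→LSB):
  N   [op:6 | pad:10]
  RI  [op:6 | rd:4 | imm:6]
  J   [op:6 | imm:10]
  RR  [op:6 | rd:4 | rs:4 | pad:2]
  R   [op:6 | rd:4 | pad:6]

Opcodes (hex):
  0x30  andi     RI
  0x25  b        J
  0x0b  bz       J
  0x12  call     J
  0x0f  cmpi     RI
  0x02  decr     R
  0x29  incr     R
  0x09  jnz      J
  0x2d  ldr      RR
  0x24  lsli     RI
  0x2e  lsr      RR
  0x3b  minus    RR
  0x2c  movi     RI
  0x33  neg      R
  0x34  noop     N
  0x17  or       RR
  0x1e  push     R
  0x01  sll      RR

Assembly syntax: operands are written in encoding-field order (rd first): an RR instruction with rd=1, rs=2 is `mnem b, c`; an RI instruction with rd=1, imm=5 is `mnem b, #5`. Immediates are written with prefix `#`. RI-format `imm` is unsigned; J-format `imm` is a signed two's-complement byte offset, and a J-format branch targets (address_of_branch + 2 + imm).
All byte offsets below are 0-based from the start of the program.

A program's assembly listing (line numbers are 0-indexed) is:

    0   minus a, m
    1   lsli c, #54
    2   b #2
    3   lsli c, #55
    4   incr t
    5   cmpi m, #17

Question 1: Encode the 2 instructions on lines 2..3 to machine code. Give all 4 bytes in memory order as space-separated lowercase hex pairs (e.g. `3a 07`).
L2: b op=0x25:6|imm=2:10 ⇒ 0x9402 ⇒ big 94 02
L3: lsli op=0x24:6|rd=2:4|imm=55:6 ⇒ 0x90b7 ⇒ big 90 b7

94 02 90 b7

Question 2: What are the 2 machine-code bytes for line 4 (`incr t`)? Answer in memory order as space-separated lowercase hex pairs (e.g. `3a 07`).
4. incr fields op=0x29:6|rd=13:4|pad=0:6 → word a740h → a7 40

a7 40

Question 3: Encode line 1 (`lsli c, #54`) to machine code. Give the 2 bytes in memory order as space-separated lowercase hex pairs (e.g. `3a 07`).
90 b6

1. lsli fields op=0x24:6|rd=2:4|imm=54:6 → word 90b6h → 90 b6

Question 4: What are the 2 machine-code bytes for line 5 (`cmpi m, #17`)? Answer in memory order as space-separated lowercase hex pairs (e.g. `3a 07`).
L5: cmpi op=0xf:6|rd=7:4|imm=17:6 ⇒ 0x3dd1 ⇒ big 3d d1

3d d1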